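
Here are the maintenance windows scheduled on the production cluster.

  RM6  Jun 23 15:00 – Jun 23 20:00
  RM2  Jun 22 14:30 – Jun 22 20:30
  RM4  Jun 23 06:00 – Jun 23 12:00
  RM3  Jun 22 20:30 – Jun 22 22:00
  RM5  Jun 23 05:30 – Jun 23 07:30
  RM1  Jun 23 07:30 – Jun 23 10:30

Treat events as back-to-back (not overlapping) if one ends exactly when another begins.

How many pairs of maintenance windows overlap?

Sorted by start: RM2, RM3, RM5, RM4, RM1, RM6.
RM3 starts exactly when RM2 ends (back-to-back, no overlap), so nothing later overlaps RM2 either.
RM5 starts after RM3 ends, so nothing later overlaps RM3 either.
RM4 starts before RM5 ends → RM5 and RM4 overlap.
RM1 starts exactly when RM5 ends (back-to-back, no overlap), so nothing later overlaps RM5 either.
RM1 starts before RM4 ends → RM4 and RM1 overlap.
RM6 starts after RM4 ends.
RM6 starts after RM1 ends.
Overlapping pairs: RM1 & RM4, RM4 & RM5 — 2 in total.

2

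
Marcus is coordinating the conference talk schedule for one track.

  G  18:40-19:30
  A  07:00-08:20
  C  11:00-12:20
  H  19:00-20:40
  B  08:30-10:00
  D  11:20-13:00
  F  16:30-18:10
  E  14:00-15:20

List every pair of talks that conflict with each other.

C & D, G & H

Sorted by start: A, B, C, D, E, F, G, H.
B starts after A ends, so nothing later overlaps A either.
C starts after B ends, so nothing later overlaps B either.
D starts before C ends → C and D overlap.
E starts after C ends, so nothing later overlaps C either.
E starts after D ends, so nothing later overlaps D either.
F starts after E ends, so nothing later overlaps E either.
G starts after F ends, so nothing later overlaps F either.
H starts before G ends → G and H overlap.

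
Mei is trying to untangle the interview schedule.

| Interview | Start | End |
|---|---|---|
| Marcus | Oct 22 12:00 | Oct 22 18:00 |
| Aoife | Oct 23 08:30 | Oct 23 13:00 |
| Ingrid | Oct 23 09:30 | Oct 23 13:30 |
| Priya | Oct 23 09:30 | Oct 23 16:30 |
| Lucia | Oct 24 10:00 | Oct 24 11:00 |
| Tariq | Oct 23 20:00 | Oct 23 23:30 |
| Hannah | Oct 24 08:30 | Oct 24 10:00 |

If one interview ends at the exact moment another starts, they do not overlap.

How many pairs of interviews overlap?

Check each pair: they overlap iff neither finishes before the other starts.
Sorted by start: Marcus, Aoife, Ingrid, Priya, Tariq, Hannah, Lucia.
Aoife starts after Marcus ends; Marcus is clear from here.
Ingrid starts before Aoife ends → Aoife and Ingrid overlap.
Priya starts before Aoife ends → Aoife and Priya overlap.
Tariq starts after Aoife ends; Aoife is clear from here.
Priya starts before Ingrid ends → Ingrid and Priya overlap.
Tariq starts after Ingrid ends; Ingrid is clear from here.
Tariq starts after Priya ends; Priya is clear from here.
Hannah starts after Tariq ends; Tariq is clear from here.
Lucia starts exactly when Hannah ends (back-to-back, no overlap).
Overlapping pairs: Aoife & Ingrid, Aoife & Priya, Ingrid & Priya — 3 in total.

3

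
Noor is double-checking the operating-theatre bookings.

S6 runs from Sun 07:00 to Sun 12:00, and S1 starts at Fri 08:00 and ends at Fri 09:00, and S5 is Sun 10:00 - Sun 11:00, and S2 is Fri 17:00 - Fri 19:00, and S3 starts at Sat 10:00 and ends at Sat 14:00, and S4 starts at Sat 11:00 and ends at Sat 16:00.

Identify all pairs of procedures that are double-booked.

Check each pair: they overlap iff neither finishes before the other starts.
Sorted by start: S1, S2, S3, S4, S6, S5.
S2 starts after S1 ends — done with S1.
S3 starts after S2 ends — done with S2.
S4 starts before S3 ends → S3 and S4 overlap.
S6 starts after S3 ends — done with S3.
S6 starts after S4 ends — done with S4.
S5 starts before S6 ends → S6 and S5 overlap.

S3 & S4, S5 & S6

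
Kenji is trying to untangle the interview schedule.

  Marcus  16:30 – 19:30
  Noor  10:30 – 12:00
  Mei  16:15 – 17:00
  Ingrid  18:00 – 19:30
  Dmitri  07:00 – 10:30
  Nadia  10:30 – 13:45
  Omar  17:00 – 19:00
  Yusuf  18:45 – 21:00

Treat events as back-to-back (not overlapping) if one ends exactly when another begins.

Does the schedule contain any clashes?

Yes

Two intervals overlap when each starts before the other ends.
Sorted by start: Dmitri, Noor, Nadia, Mei, Marcus, Omar, Ingrid, Yusuf.
Noor starts exactly when Dmitri ends (back-to-back, no overlap) — done with Dmitri.
Nadia starts before Noor ends → Noor and Nadia overlap.
That's a conflict, so the schedule is not conflict-free.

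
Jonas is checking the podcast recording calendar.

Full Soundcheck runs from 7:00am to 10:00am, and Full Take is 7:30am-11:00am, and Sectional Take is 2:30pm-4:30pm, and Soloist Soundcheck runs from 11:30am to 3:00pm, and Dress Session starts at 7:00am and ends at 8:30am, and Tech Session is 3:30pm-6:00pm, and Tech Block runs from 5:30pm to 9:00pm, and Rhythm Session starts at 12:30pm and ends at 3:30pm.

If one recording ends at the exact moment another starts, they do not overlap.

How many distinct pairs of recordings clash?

8

Sorted by start: Full Soundcheck, Dress Session, Full Take, Soloist Soundcheck, Rhythm Session, Sectional Take, Tech Session, Tech Block.
Dress Session starts before Full Soundcheck ends → Full Soundcheck and Dress Session overlap.
Full Take starts before Full Soundcheck ends → Full Soundcheck and Full Take overlap.
Soloist Soundcheck starts after Full Soundcheck ends, so Full Soundcheck has no further overlaps.
Full Take starts before Dress Session ends → Dress Session and Full Take overlap.
Soloist Soundcheck starts after Dress Session ends, so Dress Session has no further overlaps.
Soloist Soundcheck starts after Full Take ends, so Full Take has no further overlaps.
Rhythm Session starts before Soloist Soundcheck ends → Soloist Soundcheck and Rhythm Session overlap.
Sectional Take starts before Soloist Soundcheck ends → Soloist Soundcheck and Sectional Take overlap.
Tech Session starts after Soloist Soundcheck ends, so Soloist Soundcheck has no further overlaps.
Sectional Take starts before Rhythm Session ends → Rhythm Session and Sectional Take overlap.
Tech Session starts exactly when Rhythm Session ends (back-to-back, no overlap), so Rhythm Session has no further overlaps.
Tech Session starts before Sectional Take ends → Sectional Take and Tech Session overlap.
Tech Block starts after Sectional Take ends.
Tech Block starts before Tech Session ends → Tech Session and Tech Block overlap.
Overlapping pairs: Dress Session & Full Soundcheck, Dress Session & Full Take, Full Soundcheck & Full Take, Rhythm Session & Sectional Take, Rhythm Session & Soloist Soundcheck, Sectional Take & Soloist Soundcheck, Sectional Take & Tech Session, Tech Block & Tech Session — 8 in total.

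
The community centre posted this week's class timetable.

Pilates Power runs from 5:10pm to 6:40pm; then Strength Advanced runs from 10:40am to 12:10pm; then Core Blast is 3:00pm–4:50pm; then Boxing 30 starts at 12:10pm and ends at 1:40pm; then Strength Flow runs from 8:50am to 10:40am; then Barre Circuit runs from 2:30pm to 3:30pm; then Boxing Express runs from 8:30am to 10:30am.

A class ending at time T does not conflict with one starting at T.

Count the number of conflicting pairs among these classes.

Check each pair: they overlap iff neither finishes before the other starts.
Sorted by start: Boxing Express, Strength Flow, Strength Advanced, Boxing 30, Barre Circuit, Core Blast, Pilates Power.
Strength Flow starts before Boxing Express ends → Boxing Express and Strength Flow overlap.
Strength Advanced starts after Boxing Express ends, so Boxing Express has no further overlaps.
Strength Advanced starts exactly when Strength Flow ends (back-to-back, no overlap), so Strength Flow has no further overlaps.
Boxing 30 starts exactly when Strength Advanced ends (back-to-back, no overlap), so Strength Advanced has no further overlaps.
Barre Circuit starts after Boxing 30 ends, so Boxing 30 has no further overlaps.
Core Blast starts before Barre Circuit ends → Barre Circuit and Core Blast overlap.
Pilates Power starts after Barre Circuit ends.
Pilates Power starts after Core Blast ends.
Overlapping pairs: Barre Circuit & Core Blast, Boxing Express & Strength Flow — 2 in total.

2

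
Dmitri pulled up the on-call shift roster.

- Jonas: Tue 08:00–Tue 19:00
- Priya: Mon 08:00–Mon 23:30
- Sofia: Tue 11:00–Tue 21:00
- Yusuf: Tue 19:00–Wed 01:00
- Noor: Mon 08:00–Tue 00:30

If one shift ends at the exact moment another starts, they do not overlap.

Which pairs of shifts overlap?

Jonas & Sofia, Noor & Priya, Sofia & Yusuf

Sorted by start: Noor, Priya, Jonas, Sofia, Yusuf.
Priya starts before Noor ends → Noor and Priya overlap.
Jonas starts after Noor ends; Noor is clear from here.
Jonas starts after Priya ends; Priya is clear from here.
Sofia starts before Jonas ends → Jonas and Sofia overlap.
Yusuf starts exactly when Jonas ends (back-to-back, no overlap).
Yusuf starts before Sofia ends → Sofia and Yusuf overlap.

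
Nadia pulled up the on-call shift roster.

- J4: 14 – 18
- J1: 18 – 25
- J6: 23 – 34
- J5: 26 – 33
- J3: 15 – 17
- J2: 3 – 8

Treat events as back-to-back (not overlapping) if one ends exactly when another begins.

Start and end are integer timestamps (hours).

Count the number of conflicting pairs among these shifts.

Sorted by start: J2, J4, J3, J1, J6, J5.
J4 starts after J2 ends; J2 is clear from here.
J3 starts before J4 ends → J4 and J3 overlap.
J1 starts exactly when J4 ends (back-to-back, no overlap); J4 is clear from here.
J1 starts after J3 ends; J3 is clear from here.
J6 starts before J1 ends → J1 and J6 overlap.
J5 starts after J1 ends.
J5 starts before J6 ends → J6 and J5 overlap.
Overlapping pairs: J1 & J6, J3 & J4, J5 & J6 — 3 in total.

3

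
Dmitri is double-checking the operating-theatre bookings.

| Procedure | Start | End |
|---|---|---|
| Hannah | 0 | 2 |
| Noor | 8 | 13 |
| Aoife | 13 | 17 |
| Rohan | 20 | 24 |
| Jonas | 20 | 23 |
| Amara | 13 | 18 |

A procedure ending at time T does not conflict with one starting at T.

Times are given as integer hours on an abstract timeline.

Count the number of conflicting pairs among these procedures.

Sorted by start: Hannah, Noor, Aoife, Amara, Rohan, Jonas.
Noor starts after Hannah ends, so Hannah has no further overlaps.
Aoife starts exactly when Noor ends (back-to-back, no overlap), so Noor has no further overlaps.
Amara starts before Aoife ends → Aoife and Amara overlap.
Rohan starts after Aoife ends, so Aoife has no further overlaps.
Rohan starts after Amara ends, so Amara has no further overlaps.
Jonas starts before Rohan ends → Rohan and Jonas overlap.
Overlapping pairs: Amara & Aoife, Jonas & Rohan — 2 in total.

2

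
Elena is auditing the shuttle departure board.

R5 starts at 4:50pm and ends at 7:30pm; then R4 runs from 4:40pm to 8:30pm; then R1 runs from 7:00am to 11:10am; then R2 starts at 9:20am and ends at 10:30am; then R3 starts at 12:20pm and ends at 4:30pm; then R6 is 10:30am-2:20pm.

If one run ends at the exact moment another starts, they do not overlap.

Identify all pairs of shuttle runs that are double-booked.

R1 & R2, R1 & R6, R3 & R6, R4 & R5

Check each pair: they overlap iff neither finishes before the other starts.
Sorted by start: R1, R2, R6, R3, R4, R5.
R2 starts before R1 ends → R1 and R2 overlap.
R6 starts before R1 ends → R1 and R6 overlap.
R3 starts after R1 ends; R1 is clear from here.
R6 starts exactly when R2 ends (back-to-back, no overlap); R2 is clear from here.
R3 starts before R6 ends → R6 and R3 overlap.
R4 starts after R6 ends; R6 is clear from here.
R4 starts after R3 ends; R3 is clear from here.
R5 starts before R4 ends → R4 and R5 overlap.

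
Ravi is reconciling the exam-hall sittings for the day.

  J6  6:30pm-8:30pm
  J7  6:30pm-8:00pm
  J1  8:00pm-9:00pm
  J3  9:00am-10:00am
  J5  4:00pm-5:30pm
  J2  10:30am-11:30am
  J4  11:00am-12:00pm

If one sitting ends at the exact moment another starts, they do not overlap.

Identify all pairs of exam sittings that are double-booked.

J1 & J6, J2 & J4, J6 & J7

Sorted by start: J3, J2, J4, J5, J6, J7, J1.
J2 starts after J3 ends, so J3 has no further overlaps.
J4 starts before J2 ends → J2 and J4 overlap.
J5 starts after J2 ends, so J2 has no further overlaps.
J5 starts after J4 ends, so J4 has no further overlaps.
J6 starts after J5 ends, so J5 has no further overlaps.
J7 starts before J6 ends → J6 and J7 overlap.
J1 starts before J6 ends → J6 and J1 overlap.
J1 starts exactly when J7 ends (back-to-back, no overlap).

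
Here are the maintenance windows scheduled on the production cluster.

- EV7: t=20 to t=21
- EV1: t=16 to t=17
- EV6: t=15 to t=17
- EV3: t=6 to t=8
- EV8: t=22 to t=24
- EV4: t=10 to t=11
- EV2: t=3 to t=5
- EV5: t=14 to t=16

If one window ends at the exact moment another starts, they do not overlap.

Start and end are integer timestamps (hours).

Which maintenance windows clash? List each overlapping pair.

Sorted by start: EV2, EV3, EV4, EV5, EV6, EV1, EV7, EV8.
EV3 starts after EV2 ends, so nothing later overlaps EV2 either.
EV4 starts after EV3 ends, so nothing later overlaps EV3 either.
EV5 starts after EV4 ends, so nothing later overlaps EV4 either.
EV6 starts before EV5 ends → EV5 and EV6 overlap.
EV1 starts exactly when EV5 ends (back-to-back, no overlap), so nothing later overlaps EV5 either.
EV1 starts before EV6 ends → EV6 and EV1 overlap.
EV7 starts after EV6 ends, so nothing later overlaps EV6 either.
EV7 starts after EV1 ends, so nothing later overlaps EV1 either.
EV8 starts after EV7 ends.

EV1 & EV6, EV5 & EV6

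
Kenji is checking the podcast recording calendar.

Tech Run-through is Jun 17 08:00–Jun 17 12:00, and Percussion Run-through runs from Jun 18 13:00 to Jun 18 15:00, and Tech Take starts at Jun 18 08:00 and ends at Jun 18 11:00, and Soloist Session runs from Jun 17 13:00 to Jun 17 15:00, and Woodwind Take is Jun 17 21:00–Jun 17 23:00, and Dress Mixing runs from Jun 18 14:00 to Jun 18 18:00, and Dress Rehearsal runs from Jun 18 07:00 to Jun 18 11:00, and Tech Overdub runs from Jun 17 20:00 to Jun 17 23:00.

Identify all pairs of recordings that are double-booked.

Two intervals overlap when each starts before the other ends.
Sorted by start: Tech Run-through, Soloist Session, Tech Overdub, Woodwind Take, Dress Rehearsal, Tech Take, Percussion Run-through, Dress Mixing.
Soloist Session starts after Tech Run-through ends; Tech Run-through is clear from here.
Tech Overdub starts after Soloist Session ends; Soloist Session is clear from here.
Woodwind Take starts before Tech Overdub ends → Tech Overdub and Woodwind Take overlap.
Dress Rehearsal starts after Tech Overdub ends; Tech Overdub is clear from here.
Dress Rehearsal starts after Woodwind Take ends; Woodwind Take is clear from here.
Tech Take starts before Dress Rehearsal ends → Dress Rehearsal and Tech Take overlap.
Percussion Run-through starts after Dress Rehearsal ends; Dress Rehearsal is clear from here.
Percussion Run-through starts after Tech Take ends; Tech Take is clear from here.
Dress Mixing starts before Percussion Run-through ends → Percussion Run-through and Dress Mixing overlap.

Dress Mixing & Percussion Run-through, Dress Rehearsal & Tech Take, Tech Overdub & Woodwind Take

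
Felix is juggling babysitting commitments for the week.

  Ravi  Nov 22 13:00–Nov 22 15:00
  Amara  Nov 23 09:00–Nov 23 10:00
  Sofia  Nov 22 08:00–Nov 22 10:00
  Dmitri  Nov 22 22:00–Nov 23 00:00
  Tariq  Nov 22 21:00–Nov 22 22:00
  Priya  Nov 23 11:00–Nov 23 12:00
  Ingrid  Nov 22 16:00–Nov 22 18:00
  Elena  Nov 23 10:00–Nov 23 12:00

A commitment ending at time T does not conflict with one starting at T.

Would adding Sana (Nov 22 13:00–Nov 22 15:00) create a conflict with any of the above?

Yes — it overlaps Ravi

Sofia: ends Nov 22 10:00 at or before Sana starts Nov 22 13:00 → clear.
Ravi: starts Nov 22 13:00 before Sana ends Nov 22 15:00, and ends Nov 22 15:00 after Sana starts Nov 22 13:00 → overlap.
Ingrid: starts Nov 22 16:00 at or after Sana ends Nov 22 15:00 → clear.
Tariq: starts Nov 22 21:00 at or after Sana ends Nov 22 15:00 → clear.
Dmitri: starts Nov 22 22:00 at or after Sana ends Nov 22 15:00 → clear.
Amara: starts Nov 23 09:00 at or after Sana ends Nov 22 15:00 → clear.
Elena: starts Nov 23 10:00 at or after Sana ends Nov 22 15:00 → clear.
Priya: starts Nov 23 11:00 at or after Sana ends Nov 22 15:00 → clear.
Sana overlaps Ravi.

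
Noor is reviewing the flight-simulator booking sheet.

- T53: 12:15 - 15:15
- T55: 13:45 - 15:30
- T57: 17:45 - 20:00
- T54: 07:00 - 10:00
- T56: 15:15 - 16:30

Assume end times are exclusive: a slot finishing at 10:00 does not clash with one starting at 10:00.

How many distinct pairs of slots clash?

Two intervals overlap when each starts before the other ends.
Sorted by start: T54, T53, T55, T56, T57.
T53 starts after T54 ends; T54 is clear from here.
T55 starts before T53 ends → T53 and T55 overlap.
T56 starts exactly when T53 ends (back-to-back, no overlap); T53 is clear from here.
T56 starts before T55 ends → T55 and T56 overlap.
T57 starts after T55 ends.
T57 starts after T56 ends.
Overlapping pairs: T53 & T55, T55 & T56 — 2 in total.

2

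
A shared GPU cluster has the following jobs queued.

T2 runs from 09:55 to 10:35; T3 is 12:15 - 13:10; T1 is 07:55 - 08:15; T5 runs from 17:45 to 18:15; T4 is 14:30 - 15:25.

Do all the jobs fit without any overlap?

Yes

Sorted by start: T1, T2, T3, T4, T5.
T2 starts after T1 ends, so nothing later overlaps T1 either.
T3 starts after T2 ends, so nothing later overlaps T2 either.
T4 starts after T3 ends, so nothing later overlaps T3 either.
T5 starts after T4 ends.
Every pair is clear; the schedule has no overlaps.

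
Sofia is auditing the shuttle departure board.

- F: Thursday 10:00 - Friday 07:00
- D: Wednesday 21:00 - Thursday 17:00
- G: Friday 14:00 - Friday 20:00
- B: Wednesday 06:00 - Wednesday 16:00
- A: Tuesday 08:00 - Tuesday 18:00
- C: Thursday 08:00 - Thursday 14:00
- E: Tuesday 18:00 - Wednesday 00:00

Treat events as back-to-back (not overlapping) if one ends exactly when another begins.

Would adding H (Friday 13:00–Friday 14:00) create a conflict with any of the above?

No — it doesn't clash with anything

A: ends Tuesday 18:00 at or before H starts Friday 13:00 → clear.
E: ends Wednesday 00:00 at or before H starts Friday 13:00 → clear.
B: ends Wednesday 16:00 at or before H starts Friday 13:00 → clear.
D: ends Thursday 17:00 at or before H starts Friday 13:00 → clear.
C: ends Thursday 14:00 at or before H starts Friday 13:00 → clear.
F: ends Friday 07:00 at or before H starts Friday 13:00 → clear.
G: starts Friday 14:00 at or after H ends Friday 14:00 → clear.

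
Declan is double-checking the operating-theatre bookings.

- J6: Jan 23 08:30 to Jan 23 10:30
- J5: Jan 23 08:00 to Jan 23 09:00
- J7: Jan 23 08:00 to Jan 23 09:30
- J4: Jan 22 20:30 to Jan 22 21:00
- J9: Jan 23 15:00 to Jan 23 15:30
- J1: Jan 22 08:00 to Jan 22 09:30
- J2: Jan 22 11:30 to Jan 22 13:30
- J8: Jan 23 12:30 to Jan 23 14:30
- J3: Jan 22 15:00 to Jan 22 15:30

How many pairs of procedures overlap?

3

Sorted by start: J1, J2, J3, J4, J5, J7, J6, J8, J9.
J2 starts after J1 ends, so J1 has no further overlaps.
J3 starts after J2 ends, so J2 has no further overlaps.
J4 starts after J3 ends, so J3 has no further overlaps.
J5 starts after J4 ends, so J4 has no further overlaps.
J7 starts before J5 ends → J5 and J7 overlap.
J6 starts before J5 ends → J5 and J6 overlap.
J8 starts after J5 ends, so J5 has no further overlaps.
J6 starts before J7 ends → J7 and J6 overlap.
J8 starts after J7 ends, so J7 has no further overlaps.
J8 starts after J6 ends, so J6 has no further overlaps.
J9 starts after J8 ends.
Overlapping pairs: J5 & J6, J5 & J7, J6 & J7 — 3 in total.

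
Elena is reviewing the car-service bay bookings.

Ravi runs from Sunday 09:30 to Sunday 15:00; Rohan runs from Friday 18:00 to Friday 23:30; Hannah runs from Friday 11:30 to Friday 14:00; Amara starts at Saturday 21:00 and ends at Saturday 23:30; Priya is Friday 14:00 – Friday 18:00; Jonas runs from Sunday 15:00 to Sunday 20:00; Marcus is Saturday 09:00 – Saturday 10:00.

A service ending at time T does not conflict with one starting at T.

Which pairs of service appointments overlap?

no conflicts

Sorted by start: Hannah, Priya, Rohan, Marcus, Amara, Ravi, Jonas.
Priya starts exactly when Hannah ends (back-to-back, no overlap); Hannah is clear from here.
Rohan starts exactly when Priya ends (back-to-back, no overlap); Priya is clear from here.
Marcus starts after Rohan ends; Rohan is clear from here.
Amara starts after Marcus ends; Marcus is clear from here.
Ravi starts after Amara ends; Amara is clear from here.
Jonas starts exactly when Ravi ends (back-to-back, no overlap).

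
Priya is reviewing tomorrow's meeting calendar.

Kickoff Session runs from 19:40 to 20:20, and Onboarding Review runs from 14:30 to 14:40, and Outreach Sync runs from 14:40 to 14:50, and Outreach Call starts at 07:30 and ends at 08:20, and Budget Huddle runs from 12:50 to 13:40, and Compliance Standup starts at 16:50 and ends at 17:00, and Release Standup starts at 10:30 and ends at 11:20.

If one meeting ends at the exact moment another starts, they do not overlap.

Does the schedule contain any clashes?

No

Sorted by start: Outreach Call, Release Standup, Budget Huddle, Onboarding Review, Outreach Sync, Compliance Standup, Kickoff Session.
Release Standup starts after Outreach Call ends; Outreach Call is clear from here.
Budget Huddle starts after Release Standup ends; Release Standup is clear from here.
Onboarding Review starts after Budget Huddle ends; Budget Huddle is clear from here.
Outreach Sync starts exactly when Onboarding Review ends (back-to-back, no overlap); Onboarding Review is clear from here.
Compliance Standup starts after Outreach Sync ends; Outreach Sync is clear from here.
Kickoff Session starts after Compliance Standup ends.
Every pair is clear; the schedule has no overlaps.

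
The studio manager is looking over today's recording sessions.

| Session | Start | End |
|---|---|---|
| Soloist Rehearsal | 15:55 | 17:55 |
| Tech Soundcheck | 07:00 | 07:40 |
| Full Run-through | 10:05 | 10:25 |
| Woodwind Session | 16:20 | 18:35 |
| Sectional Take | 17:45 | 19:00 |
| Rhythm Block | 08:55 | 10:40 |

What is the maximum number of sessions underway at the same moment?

Sort all start/end points and keep a running count:
07:00 start Tech Soundcheck → 1
07:40 end Tech Soundcheck → 0
08:55 start Rhythm Block → 1
10:05 start Full Run-through → 2
10:25 end Full Run-through → 1
10:40 end Rhythm Block → 0
15:55 start Soloist Rehearsal → 1
16:20 start Woodwind Session → 2
17:45 start Sectional Take → 3
17:55 end Soloist Rehearsal → 2
18:35 end Woodwind Session → 1
19:00 end Sectional Take → 0
Peak is 3, at 17:45 (Sectional Take, Soloist Rehearsal, Woodwind Session).

3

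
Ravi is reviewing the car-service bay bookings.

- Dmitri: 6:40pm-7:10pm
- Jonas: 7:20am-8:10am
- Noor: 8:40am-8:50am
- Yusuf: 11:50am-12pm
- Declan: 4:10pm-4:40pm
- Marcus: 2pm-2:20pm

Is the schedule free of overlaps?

Sorted by start: Jonas, Noor, Yusuf, Marcus, Declan, Dmitri.
Noor starts after Jonas ends; Jonas is clear from here.
Yusuf starts after Noor ends; Noor is clear from here.
Marcus starts after Yusuf ends; Yusuf is clear from here.
Declan starts after Marcus ends; Marcus is clear from here.
Dmitri starts after Declan ends.
Every pair is clear; the schedule has no overlaps.

Yes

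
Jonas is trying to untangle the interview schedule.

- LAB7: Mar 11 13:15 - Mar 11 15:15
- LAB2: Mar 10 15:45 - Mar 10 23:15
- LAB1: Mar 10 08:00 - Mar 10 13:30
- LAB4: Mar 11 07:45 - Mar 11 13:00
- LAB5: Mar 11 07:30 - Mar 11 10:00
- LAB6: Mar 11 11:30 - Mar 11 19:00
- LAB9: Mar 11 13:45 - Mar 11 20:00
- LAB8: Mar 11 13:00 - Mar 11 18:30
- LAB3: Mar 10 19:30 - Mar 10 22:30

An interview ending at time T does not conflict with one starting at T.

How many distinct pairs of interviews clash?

9

Two intervals overlap when each starts before the other ends.
Sorted by start: LAB1, LAB2, LAB3, LAB5, LAB4, LAB6, LAB8, LAB7, LAB9.
LAB2 starts after LAB1 ends; LAB1 is clear from here.
LAB3 starts before LAB2 ends → LAB2 and LAB3 overlap.
LAB5 starts after LAB2 ends; LAB2 is clear from here.
LAB5 starts after LAB3 ends; LAB3 is clear from here.
LAB4 starts before LAB5 ends → LAB5 and LAB4 overlap.
LAB6 starts after LAB5 ends; LAB5 is clear from here.
LAB6 starts before LAB4 ends → LAB4 and LAB6 overlap.
LAB8 starts exactly when LAB4 ends (back-to-back, no overlap); LAB4 is clear from here.
LAB8 starts before LAB6 ends → LAB6 and LAB8 overlap.
LAB7 starts before LAB6 ends → LAB6 and LAB7 overlap.
LAB9 starts before LAB6 ends → LAB6 and LAB9 overlap.
LAB7 starts before LAB8 ends → LAB8 and LAB7 overlap.
LAB9 starts before LAB8 ends → LAB8 and LAB9 overlap.
LAB9 starts before LAB7 ends → LAB7 and LAB9 overlap.
Overlapping pairs: LAB2 & LAB3, LAB4 & LAB5, LAB4 & LAB6, LAB6 & LAB7, LAB6 & LAB8, LAB6 & LAB9, LAB7 & LAB8, LAB7 & LAB9, LAB8 & LAB9 — 9 in total.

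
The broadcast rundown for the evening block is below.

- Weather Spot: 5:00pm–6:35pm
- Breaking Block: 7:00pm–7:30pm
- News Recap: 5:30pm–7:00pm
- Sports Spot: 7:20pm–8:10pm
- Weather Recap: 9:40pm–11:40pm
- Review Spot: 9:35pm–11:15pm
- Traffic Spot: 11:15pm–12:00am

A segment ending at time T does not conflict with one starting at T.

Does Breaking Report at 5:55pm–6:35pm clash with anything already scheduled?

Yes — it overlaps News Recap, Weather Spot

Weather Spot: starts 5:00pm before Breaking Report ends 6:35pm, and ends 6:35pm after Breaking Report starts 5:55pm → overlap.
News Recap: starts 5:30pm before Breaking Report ends 6:35pm, and ends 7:00pm after Breaking Report starts 5:55pm → overlap.
Breaking Block: starts 7:00pm at or after Breaking Report ends 6:35pm → clear.
Sports Spot: starts 7:20pm at or after Breaking Report ends 6:35pm → clear.
Review Spot: starts 9:35pm at or after Breaking Report ends 6:35pm → clear.
Weather Recap: starts 9:40pm at or after Breaking Report ends 6:35pm → clear.
Traffic Spot: starts 11:15pm at or after Breaking Report ends 6:35pm → clear.
Breaking Report overlaps Weather Spot, News Recap.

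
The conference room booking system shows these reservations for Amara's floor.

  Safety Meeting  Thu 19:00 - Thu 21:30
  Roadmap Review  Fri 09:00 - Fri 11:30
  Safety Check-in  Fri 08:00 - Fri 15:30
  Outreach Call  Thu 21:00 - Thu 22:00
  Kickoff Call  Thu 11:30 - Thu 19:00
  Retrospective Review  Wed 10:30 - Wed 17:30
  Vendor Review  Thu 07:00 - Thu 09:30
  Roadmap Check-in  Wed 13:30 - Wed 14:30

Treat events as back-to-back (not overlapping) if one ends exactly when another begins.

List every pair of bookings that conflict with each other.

Outreach Call & Safety Meeting, Retrospective Review & Roadmap Check-in, Roadmap Review & Safety Check-in

Sorted by start: Retrospective Review, Roadmap Check-in, Vendor Review, Kickoff Call, Safety Meeting, Outreach Call, Safety Check-in, Roadmap Review.
Roadmap Check-in starts before Retrospective Review ends → Retrospective Review and Roadmap Check-in overlap.
Vendor Review starts after Retrospective Review ends — done with Retrospective Review.
Vendor Review starts after Roadmap Check-in ends — done with Roadmap Check-in.
Kickoff Call starts after Vendor Review ends — done with Vendor Review.
Safety Meeting starts exactly when Kickoff Call ends (back-to-back, no overlap) — done with Kickoff Call.
Outreach Call starts before Safety Meeting ends → Safety Meeting and Outreach Call overlap.
Safety Check-in starts after Safety Meeting ends — done with Safety Meeting.
Safety Check-in starts after Outreach Call ends — done with Outreach Call.
Roadmap Review starts before Safety Check-in ends → Safety Check-in and Roadmap Review overlap.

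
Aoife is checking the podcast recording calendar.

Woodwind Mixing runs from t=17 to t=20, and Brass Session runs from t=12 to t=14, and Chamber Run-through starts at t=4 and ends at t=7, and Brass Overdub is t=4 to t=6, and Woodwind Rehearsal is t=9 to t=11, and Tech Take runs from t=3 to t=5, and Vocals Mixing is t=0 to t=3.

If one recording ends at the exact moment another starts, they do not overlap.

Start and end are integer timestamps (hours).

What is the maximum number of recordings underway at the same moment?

3

Walk through starts and ends in time order (an end at T is processed before a start at T):
t=0 start Vocals Mixing → 1
t=3 end Vocals Mixing → 0
t=3 start Tech Take → 1
t=4 start Brass Overdub → 2
t=4 start Chamber Run-through → 3
t=5 end Tech Take → 2
t=6 end Brass Overdub → 1
t=7 end Chamber Run-through → 0
t=9 start Woodwind Rehearsal → 1
t=11 end Woodwind Rehearsal → 0
t=12 start Brass Session → 1
t=14 end Brass Session → 0
t=17 start Woodwind Mixing → 1
t=20 end Woodwind Mixing → 0
Peak is 3, at t=4 (Brass Overdub, Chamber Run-through, Tech Take).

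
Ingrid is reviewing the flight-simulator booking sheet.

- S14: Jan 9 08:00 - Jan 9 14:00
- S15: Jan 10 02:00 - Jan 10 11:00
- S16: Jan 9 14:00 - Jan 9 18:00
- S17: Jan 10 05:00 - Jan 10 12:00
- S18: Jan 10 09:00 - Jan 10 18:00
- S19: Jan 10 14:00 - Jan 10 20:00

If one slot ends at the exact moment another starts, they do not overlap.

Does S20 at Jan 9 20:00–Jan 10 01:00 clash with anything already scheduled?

No — it doesn't clash with anything

S14: ends Jan 9 14:00 at or before S20 starts Jan 9 20:00 → clear.
S16: ends Jan 9 18:00 at or before S20 starts Jan 9 20:00 → clear.
S15: starts Jan 10 02:00 at or after S20 ends Jan 10 01:00 → clear.
S17: starts Jan 10 05:00 at or after S20 ends Jan 10 01:00 → clear.
S18: starts Jan 10 09:00 at or after S20 ends Jan 10 01:00 → clear.
S19: starts Jan 10 14:00 at or after S20 ends Jan 10 01:00 → clear.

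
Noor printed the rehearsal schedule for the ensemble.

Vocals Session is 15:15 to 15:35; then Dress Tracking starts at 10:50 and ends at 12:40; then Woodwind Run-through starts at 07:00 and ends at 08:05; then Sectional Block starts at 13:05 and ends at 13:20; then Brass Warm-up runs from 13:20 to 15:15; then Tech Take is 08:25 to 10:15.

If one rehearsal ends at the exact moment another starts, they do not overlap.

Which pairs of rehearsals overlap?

Check each pair: they overlap iff neither finishes before the other starts.
Sorted by start: Woodwind Run-through, Tech Take, Dress Tracking, Sectional Block, Brass Warm-up, Vocals Session.
Tech Take starts after Woodwind Run-through ends, so Woodwind Run-through has no further overlaps.
Dress Tracking starts after Tech Take ends, so Tech Take has no further overlaps.
Sectional Block starts after Dress Tracking ends, so Dress Tracking has no further overlaps.
Brass Warm-up starts exactly when Sectional Block ends (back-to-back, no overlap), so Sectional Block has no further overlaps.
Vocals Session starts exactly when Brass Warm-up ends (back-to-back, no overlap).

none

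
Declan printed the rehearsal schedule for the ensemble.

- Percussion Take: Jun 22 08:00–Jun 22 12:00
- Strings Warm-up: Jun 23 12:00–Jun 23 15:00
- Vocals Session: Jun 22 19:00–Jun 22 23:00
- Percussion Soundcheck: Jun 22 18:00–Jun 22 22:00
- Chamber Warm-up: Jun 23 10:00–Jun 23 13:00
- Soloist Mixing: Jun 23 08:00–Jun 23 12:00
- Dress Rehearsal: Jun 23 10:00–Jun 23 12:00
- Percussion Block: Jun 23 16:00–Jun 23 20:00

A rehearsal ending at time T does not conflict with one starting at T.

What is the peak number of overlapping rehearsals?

3

Sort all start/end points and keep a running count:
Jun 22 08:00 start Percussion Take → 1
Jun 22 12:00 end Percussion Take → 0
Jun 22 18:00 start Percussion Soundcheck → 1
Jun 22 19:00 start Vocals Session → 2
Jun 22 22:00 end Percussion Soundcheck → 1
Jun 22 23:00 end Vocals Session → 0
Jun 23 08:00 start Soloist Mixing → 1
Jun 23 10:00 start Chamber Warm-up → 2
Jun 23 10:00 start Dress Rehearsal → 3
Jun 23 12:00 end Dress Rehearsal → 2
Jun 23 12:00 end Soloist Mixing → 1
Jun 23 12:00 start Strings Warm-up → 2
Jun 23 13:00 end Chamber Warm-up → 1
Jun 23 15:00 end Strings Warm-up → 0
Jun 23 16:00 start Percussion Block → 1
Jun 23 20:00 end Percussion Block → 0
Peak is 3, at Jun 23 10:00 (Chamber Warm-up, Dress Rehearsal, Soloist Mixing).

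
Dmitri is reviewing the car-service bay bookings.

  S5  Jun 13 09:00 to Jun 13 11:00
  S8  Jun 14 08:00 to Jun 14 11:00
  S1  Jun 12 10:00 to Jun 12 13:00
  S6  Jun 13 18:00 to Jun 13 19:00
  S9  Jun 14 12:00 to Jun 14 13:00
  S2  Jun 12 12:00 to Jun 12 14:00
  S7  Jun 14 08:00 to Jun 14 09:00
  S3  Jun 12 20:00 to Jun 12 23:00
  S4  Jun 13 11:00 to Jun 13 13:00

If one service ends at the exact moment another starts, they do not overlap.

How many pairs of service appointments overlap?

Two intervals overlap when each starts before the other ends.
Sorted by start: S1, S2, S3, S5, S4, S6, S7, S8, S9.
S2 starts before S1 ends → S1 and S2 overlap.
S3 starts after S1 ends; S1 is clear from here.
S3 starts after S2 ends; S2 is clear from here.
S5 starts after S3 ends; S3 is clear from here.
S4 starts exactly when S5 ends (back-to-back, no overlap); S5 is clear from here.
S6 starts after S4 ends; S4 is clear from here.
S7 starts after S6 ends; S6 is clear from here.
S8 starts before S7 ends → S7 and S8 overlap.
S9 starts after S7 ends.
S9 starts after S8 ends.
Overlapping pairs: S1 & S2, S7 & S8 — 2 in total.

2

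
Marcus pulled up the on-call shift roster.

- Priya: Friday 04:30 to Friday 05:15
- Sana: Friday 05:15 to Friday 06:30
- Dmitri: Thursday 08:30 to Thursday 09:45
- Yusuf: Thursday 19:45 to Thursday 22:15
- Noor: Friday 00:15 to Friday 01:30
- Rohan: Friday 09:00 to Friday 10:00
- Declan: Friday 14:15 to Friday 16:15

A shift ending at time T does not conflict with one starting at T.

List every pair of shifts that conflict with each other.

no conflicts

Sorted by start: Dmitri, Yusuf, Noor, Priya, Sana, Rohan, Declan.
Yusuf starts after Dmitri ends — done with Dmitri.
Noor starts after Yusuf ends — done with Yusuf.
Priya starts after Noor ends — done with Noor.
Sana starts exactly when Priya ends (back-to-back, no overlap) — done with Priya.
Rohan starts after Sana ends — done with Sana.
Declan starts after Rohan ends.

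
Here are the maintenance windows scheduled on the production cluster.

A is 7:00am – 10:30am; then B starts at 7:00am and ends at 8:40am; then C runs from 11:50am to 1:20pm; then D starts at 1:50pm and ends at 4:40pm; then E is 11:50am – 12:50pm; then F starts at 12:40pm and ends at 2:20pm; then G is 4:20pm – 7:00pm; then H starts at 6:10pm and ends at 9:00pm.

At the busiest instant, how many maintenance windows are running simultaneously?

3

Walk through starts and ends in time order (an end at T is processed before a start at T):
7:00am start A → 1
7:00am start B → 2
8:40am end B → 1
10:30am end A → 0
11:50am start C → 1
11:50am start E → 2
12:40pm start F → 3
12:50pm end E → 2
1:20pm end C → 1
1:50pm start D → 2
2:20pm end F → 1
4:20pm start G → 2
4:40pm end D → 1
6:10pm start H → 2
7:00pm end G → 1
9:00pm end H → 0
Peak is 3, at 12:40pm (C, E, F).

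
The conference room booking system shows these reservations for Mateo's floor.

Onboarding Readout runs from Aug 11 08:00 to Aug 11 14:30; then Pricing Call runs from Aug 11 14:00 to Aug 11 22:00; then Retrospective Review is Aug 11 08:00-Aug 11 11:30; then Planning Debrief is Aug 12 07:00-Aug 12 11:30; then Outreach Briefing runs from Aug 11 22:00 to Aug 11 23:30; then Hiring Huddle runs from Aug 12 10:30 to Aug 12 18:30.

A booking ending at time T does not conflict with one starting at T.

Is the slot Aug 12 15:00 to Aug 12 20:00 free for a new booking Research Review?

Onboarding Readout: ends Aug 11 14:30 at or before Research Review starts Aug 12 15:00 → clear.
Retrospective Review: ends Aug 11 11:30 at or before Research Review starts Aug 12 15:00 → clear.
Pricing Call: ends Aug 11 22:00 at or before Research Review starts Aug 12 15:00 → clear.
Outreach Briefing: ends Aug 11 23:30 at or before Research Review starts Aug 12 15:00 → clear.
Planning Debrief: ends Aug 12 11:30 at or before Research Review starts Aug 12 15:00 → clear.
Hiring Huddle: starts Aug 12 10:30 before Research Review ends Aug 12 20:00, and ends Aug 12 18:30 after Research Review starts Aug 12 15:00 → overlap.
Research Review overlaps Hiring Huddle.

No — it overlaps Hiring Huddle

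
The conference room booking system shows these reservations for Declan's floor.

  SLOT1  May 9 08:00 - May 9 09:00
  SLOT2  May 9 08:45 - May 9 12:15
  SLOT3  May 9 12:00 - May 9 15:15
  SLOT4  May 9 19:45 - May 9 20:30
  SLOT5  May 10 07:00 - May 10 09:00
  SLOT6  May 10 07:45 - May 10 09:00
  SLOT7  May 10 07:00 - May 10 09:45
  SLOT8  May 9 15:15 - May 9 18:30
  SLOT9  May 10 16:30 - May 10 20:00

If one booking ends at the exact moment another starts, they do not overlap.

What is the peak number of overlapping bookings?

3

Sweep the timeline, counting +1 at each start and −1 at each end (ends before starts at a tie):
May 9 08:00 start SLOT1 → 1
May 9 08:45 start SLOT2 → 2
May 9 09:00 end SLOT1 → 1
May 9 12:00 start SLOT3 → 2
May 9 12:15 end SLOT2 → 1
May 9 15:15 end SLOT3 → 0
May 9 15:15 start SLOT8 → 1
May 9 18:30 end SLOT8 → 0
May 9 19:45 start SLOT4 → 1
May 9 20:30 end SLOT4 → 0
May 10 07:00 start SLOT5 → 1
May 10 07:00 start SLOT7 → 2
May 10 07:45 start SLOT6 → 3
May 10 09:00 end SLOT5 → 2
May 10 09:00 end SLOT6 → 1
May 10 09:45 end SLOT7 → 0
May 10 16:30 start SLOT9 → 1
May 10 20:00 end SLOT9 → 0
Peak is 3, at May 10 07:45 (SLOT5, SLOT6, SLOT7).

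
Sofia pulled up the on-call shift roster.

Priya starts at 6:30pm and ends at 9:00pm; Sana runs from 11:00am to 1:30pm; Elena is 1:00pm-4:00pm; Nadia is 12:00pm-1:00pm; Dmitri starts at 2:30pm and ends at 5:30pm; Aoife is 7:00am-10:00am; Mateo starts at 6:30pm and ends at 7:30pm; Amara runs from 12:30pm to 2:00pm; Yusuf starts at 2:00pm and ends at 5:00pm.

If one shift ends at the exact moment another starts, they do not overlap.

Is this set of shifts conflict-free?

No

Sorted by start: Aoife, Sana, Nadia, Amara, Elena, Yusuf, Dmitri, Mateo, Priya.
Sana starts after Aoife ends — done with Aoife.
Nadia starts before Sana ends → Sana and Nadia overlap.
That's a conflict, so the schedule is not conflict-free.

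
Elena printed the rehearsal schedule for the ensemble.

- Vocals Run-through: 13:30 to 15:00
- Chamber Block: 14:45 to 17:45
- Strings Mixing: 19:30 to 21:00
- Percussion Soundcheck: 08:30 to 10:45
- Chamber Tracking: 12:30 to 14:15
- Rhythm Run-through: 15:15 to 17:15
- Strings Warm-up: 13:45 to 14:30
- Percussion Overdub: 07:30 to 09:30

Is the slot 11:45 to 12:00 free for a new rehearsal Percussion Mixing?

Yes — the slot is free

Percussion Overdub: ends 09:30 at or before Percussion Mixing starts 11:45 → clear.
Percussion Soundcheck: ends 10:45 at or before Percussion Mixing starts 11:45 → clear.
Chamber Tracking: starts 12:30 at or after Percussion Mixing ends 12:00 → clear.
Vocals Run-through: starts 13:30 at or after Percussion Mixing ends 12:00 → clear.
Strings Warm-up: starts 13:45 at or after Percussion Mixing ends 12:00 → clear.
Chamber Block: starts 14:45 at or after Percussion Mixing ends 12:00 → clear.
Rhythm Run-through: starts 15:15 at or after Percussion Mixing ends 12:00 → clear.
Strings Mixing: starts 19:30 at or after Percussion Mixing ends 12:00 → clear.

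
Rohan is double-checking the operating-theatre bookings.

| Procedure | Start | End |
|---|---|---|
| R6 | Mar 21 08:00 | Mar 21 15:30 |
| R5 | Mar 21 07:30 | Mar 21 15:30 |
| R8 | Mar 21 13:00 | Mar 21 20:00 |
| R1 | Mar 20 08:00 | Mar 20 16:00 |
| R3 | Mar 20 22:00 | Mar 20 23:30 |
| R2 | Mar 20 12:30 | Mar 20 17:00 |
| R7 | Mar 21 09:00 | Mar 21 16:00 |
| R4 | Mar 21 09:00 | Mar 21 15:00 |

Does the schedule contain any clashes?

Sorted by start: R1, R2, R3, R5, R6, R4, R7, R8.
R2 starts before R1 ends → R1 and R2 overlap.
That's a conflict, so the schedule is not conflict-free.

Yes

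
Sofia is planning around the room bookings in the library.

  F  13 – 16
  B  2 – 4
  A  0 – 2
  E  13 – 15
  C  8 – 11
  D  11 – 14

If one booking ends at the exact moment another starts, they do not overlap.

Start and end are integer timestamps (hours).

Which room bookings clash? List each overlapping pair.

Check each pair: they overlap iff neither finishes before the other starts.
Sorted by start: A, B, C, D, E, F.
B starts exactly when A ends (back-to-back, no overlap), so A has no further overlaps.
C starts after B ends, so B has no further overlaps.
D starts exactly when C ends (back-to-back, no overlap), so C has no further overlaps.
E starts before D ends → D and E overlap.
F starts before D ends → D and F overlap.
F starts before E ends → E and F overlap.

D & E, D & F, E & F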